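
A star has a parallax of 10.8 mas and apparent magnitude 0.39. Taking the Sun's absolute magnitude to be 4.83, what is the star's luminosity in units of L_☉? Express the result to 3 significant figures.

L/L_☉ ≈ 5120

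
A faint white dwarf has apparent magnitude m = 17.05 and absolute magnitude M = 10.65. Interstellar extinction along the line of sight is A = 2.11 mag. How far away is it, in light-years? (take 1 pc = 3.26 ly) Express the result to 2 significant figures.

d ≈ 240 ly

m − M = 5 log₁₀(d/10 pc) + A  ⇒  17.05 − (10.65) − 2.11 = 5 log₁₀(d/10)
4.290 = 5 log₁₀(d/10)
log₁₀ d = (m − M − A)/5 + 1 = 1.8580
d = 10^1.8580 = 72.11 pc
= 235.1 ly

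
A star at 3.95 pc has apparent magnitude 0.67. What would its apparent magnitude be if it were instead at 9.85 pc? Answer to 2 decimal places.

m ≈ 2.65

Flux ∝ 1/d², so Δm = 5 log₁₀(d₂/d₁) = 5 log₁₀(9.85/3.95) = 1.984
m₂ = m₁ + Δm = 0.67 + (1.984) = 2.654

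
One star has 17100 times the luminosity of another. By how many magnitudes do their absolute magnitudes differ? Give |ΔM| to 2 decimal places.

|ΔM| ≈ 10.58

Pogson: ΔM = −2.5 log₁₀(ratio) = −2.5 log₁₀(17100) = −2.5 × 4.2330 = -10.582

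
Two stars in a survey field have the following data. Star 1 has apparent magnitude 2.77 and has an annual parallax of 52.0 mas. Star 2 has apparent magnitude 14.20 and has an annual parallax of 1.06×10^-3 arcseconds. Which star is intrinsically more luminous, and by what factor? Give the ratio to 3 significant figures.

Star 1 is more luminous, by a factor of 15.5.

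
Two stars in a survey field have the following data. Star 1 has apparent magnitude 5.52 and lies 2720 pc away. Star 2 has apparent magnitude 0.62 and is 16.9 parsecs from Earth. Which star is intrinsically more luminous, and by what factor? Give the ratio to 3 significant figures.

Star 1: M = m − 5 log₁₀ d + 5 = 5.52 − 5·3.4346 + 5 = -6.653
Star 2: M = m − 5 log₁₀ d + 5 = 0.62 − 5·1.2279 + 5 = -0.519
ΔM = M_1 − M_2 = -6.653 − (-0.519) = -6.133; smaller M is more luminous → Star 1.
L ratio = 10^(0.4 |ΔM|) = 10^2.453 = 284.0

Star 1 is more luminous, by a factor of 284.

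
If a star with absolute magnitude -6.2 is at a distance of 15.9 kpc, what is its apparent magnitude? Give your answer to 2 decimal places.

m ≈ 9.81

d = 15.9 kpc = 15900 pc
m = M + 5 log₁₀ d − 5 = -6.2 + 5·4.2014 − 5 = 9.807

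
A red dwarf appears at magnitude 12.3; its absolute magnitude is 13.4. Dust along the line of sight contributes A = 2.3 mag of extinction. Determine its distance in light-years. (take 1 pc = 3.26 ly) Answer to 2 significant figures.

d ≈ 6.8 ly

m − M = 5 log₁₀(d/10 pc) + A  ⇒  12.3 − (13.4) − 2.3 = 5 log₁₀(d/10)
-3.400 = 5 log₁₀(d/10)
log₁₀ d = (m − M − A)/5 + 1 = 0.3200
d = 10^0.3200 = 2.089 pc
= 6.811 ly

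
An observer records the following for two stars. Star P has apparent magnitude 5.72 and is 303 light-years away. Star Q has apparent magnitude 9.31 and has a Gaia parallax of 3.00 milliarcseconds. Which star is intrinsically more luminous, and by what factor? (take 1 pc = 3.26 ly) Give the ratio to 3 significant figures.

Star P: d = 303 ly / 3.26 = 92.94 pc
Star P: M = m − 5 log₁₀ d + 5 = 5.72 − 5·1.9682 + 5 = 0.879
Star Q: p = 3.00 mas = 3.00×10^-3″ → d = 1/p = 333.3 pc
Star Q: M = m − 5 log₁₀ d + 5 = 9.31 − 5·2.5229 + 5 = 1.696
ΔM = M_P − M_Q = 0.879 − (1.696) = -0.817; smaller M is more luminous → Star P.
L ratio = 10^(0.4 |ΔM|) = 10^0.327 = 2.122

Star P is more luminous, by a factor of 2.12.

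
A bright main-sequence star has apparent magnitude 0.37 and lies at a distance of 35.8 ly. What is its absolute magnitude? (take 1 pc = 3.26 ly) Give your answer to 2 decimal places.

M ≈ 0.17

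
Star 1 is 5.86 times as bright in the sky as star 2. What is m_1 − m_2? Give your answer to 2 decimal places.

m_1 − m_2 ≈ -1.92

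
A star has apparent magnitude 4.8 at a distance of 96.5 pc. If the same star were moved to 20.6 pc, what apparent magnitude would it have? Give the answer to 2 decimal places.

m ≈ 1.45

Flux ∝ 1/d², so Δm = 5 log₁₀(d₂/d₁) = 5 log₁₀(20.6/96.5) = -3.353
m₂ = m₁ + Δm = 4.8 + (-3.353) = 1.447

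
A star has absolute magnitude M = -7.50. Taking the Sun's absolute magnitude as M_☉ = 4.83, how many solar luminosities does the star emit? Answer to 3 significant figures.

L/L_☉ ≈ 85500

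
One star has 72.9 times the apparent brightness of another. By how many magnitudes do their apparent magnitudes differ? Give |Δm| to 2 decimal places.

|Δm| ≈ 4.66

Pogson: Δm = −2.5 log₁₀(ratio) = −2.5 log₁₀(72.9) = −2.5 × 1.8627 = -4.657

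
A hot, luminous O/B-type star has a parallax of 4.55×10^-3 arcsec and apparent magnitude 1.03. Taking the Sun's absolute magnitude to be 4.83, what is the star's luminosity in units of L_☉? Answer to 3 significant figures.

d = 1/p = 1/4.55×10^-3″ = 219.8 pc
M = m − 5 log₁₀ d + 5 = 1.03 − 5·2.3420 + 5 = -5.680
M − M_☉ = -5.680 − 4.83 = -10.510
L/L_☉ = 10^(−0.4 × -10.510) = 15990

L/L_☉ ≈ 16000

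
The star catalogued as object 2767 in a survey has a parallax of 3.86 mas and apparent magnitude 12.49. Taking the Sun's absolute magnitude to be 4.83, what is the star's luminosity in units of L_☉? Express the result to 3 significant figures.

d = 1/p = 1000/3.86 mas = 259.1 pc
M = m − 5 log₁₀ d + 5 = 12.49 − 5·2.4134 + 5 = 5.423
M − M_☉ = 5.423 − 4.83 = 0.593
L/L_☉ = 10^(−0.4 × 0.593) = 0.5792

L/L_☉ ≈ 0.579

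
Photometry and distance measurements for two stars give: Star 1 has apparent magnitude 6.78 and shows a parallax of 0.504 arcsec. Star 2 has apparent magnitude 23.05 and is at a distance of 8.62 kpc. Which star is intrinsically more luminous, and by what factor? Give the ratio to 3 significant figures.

Star 2 is more luminous, by a factor of 5.86.

Star 1: d = 1/p = 1/0.504″ = 1.984 pc
Star 1: M = m − 5 log₁₀ d + 5 = 6.78 − 5·0.2976 + 5 = 10.292
Star 2: d = 8.62 kpc = 8620 pc
Star 2: M = m − 5 log₁₀ d + 5 = 23.05 − 5·3.9355 + 5 = 8.372
ΔM = M_1 − M_2 = 10.292 − (8.372) = 1.920; smaller M is more luminous → Star 2.
L ratio = 10^(0.4 |ΔM|) = 10^0.768 = 5.860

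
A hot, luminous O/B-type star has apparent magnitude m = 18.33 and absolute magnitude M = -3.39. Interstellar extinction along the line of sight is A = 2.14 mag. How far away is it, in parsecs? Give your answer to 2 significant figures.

d ≈ 82000 pc

m − M = 5 log₁₀(d/10 pc) + A  ⇒  18.33 − (-3.39) − 2.14 = 5 log₁₀(d/10)
19.580 = 5 log₁₀(d/10)
log₁₀ d = (m − M − A)/5 + 1 = 4.9160
d = 10^4.9160 = 82410 pc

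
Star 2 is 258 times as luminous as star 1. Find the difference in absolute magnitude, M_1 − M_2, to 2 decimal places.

M_1 − M_2 ≈ 6.03

Pogson: ΔM = −2.5 log₁₀(ratio) = −2.5 log₁₀(258) = −2.5 × 2.4116 = -6.029
Star 2 is brighter so has the smaller magnitude: M_1 − M_2 is positive.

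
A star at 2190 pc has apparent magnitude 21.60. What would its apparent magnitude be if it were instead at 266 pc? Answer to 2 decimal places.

m ≈ 17.02

Flux ∝ 1/d², so Δm = 5 log₁₀(d₂/d₁) = 5 log₁₀(266/2190) = -4.578
m₂ = m₁ + Δm = 21.60 + (-4.578) = 17.022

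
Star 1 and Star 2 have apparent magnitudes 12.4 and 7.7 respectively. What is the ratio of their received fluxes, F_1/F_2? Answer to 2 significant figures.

F_1/F_2 ≈ 0.013

Δm = 12.4 − (7.7) = 4.7
Flux ratio = 10^(−0.4 Δm) = 10^(−0.4 × 4.7) = 10^-1.880 = 0.01318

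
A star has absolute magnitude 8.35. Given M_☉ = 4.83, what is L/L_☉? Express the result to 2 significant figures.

L/L_☉ ≈ 0.039

M − M_☉ = 8.35 − 4.83 = 3.520
L/L_☉ = 10^(−0.4 (M − M_☉)) = 10^-1.408 = 0.03908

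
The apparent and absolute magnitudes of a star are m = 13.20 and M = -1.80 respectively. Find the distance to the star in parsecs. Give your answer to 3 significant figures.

d ≈ 10000 pc

μ = m − M = 15.000
m − M = 5 log₁₀ d − 5
log₁₀ d = (m − M)/5 + 1 = 4.0000
d = 10^4.0000 = 10000 pc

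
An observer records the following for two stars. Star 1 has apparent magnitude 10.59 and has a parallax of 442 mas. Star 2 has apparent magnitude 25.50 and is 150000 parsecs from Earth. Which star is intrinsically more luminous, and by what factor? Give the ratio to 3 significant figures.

Star 1: p = 442 mas = 0.442″ → d = 1/p = 2.262 pc
Star 1: M = m − 5 log₁₀ d + 5 = 10.59 − 5·0.3546 + 5 = 13.817
Star 2: M = m − 5 log₁₀ d + 5 = 25.50 − 5·5.1761 + 5 = 4.620
ΔM = M_1 − M_2 = 13.817 − (4.620) = 9.198; smaller M is more luminous → Star 2.
L ratio = 10^(0.4 |ΔM|) = 10^3.679 = 4776

Star 2 is more luminous, by a factor of 4780.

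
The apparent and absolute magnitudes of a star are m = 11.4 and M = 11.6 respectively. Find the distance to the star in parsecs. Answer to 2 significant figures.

μ = m − M = -0.200
m − M = 5 log₁₀ d − 5
log₁₀ d = (m − M)/5 + 1 = 0.9600
d = 10^0.9600 = 9.120 pc

d ≈ 9.1 pc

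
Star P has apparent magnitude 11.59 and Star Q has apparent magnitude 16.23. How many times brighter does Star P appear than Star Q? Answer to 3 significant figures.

71.8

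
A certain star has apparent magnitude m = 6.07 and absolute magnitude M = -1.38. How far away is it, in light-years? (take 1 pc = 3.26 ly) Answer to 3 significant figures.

Distance modulus: m − M = 6.07 − (-1.38) = 7.450
m − M = 5 log₁₀ d − 5
log₁₀ d = (m − M)/5 + 1 = 2.4900
d = 10^2.4900 = 309.0 pc
= 1007 ly

d ≈ 1010 ly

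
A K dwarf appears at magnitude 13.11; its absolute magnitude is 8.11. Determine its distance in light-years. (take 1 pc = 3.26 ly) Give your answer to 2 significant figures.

Distance modulus: m − M = 13.11 − (8.11) = 5.000
m − M = 5 log₁₀ d − 5
log₁₀ d = (m − M)/5 + 1 = 2.0000
d = 10^2.0000 = 100.0 pc
= 326.0 ly

d ≈ 330 ly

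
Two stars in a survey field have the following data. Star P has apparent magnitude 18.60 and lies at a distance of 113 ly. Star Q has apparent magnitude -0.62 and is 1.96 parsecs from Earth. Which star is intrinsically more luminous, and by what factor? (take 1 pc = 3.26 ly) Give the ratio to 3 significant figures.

Star P: d = 113 ly / 3.26 = 34.66 pc
Star P: M = m − 5 log₁₀ d + 5 = 18.60 − 5·1.5399 + 5 = 15.901
Star Q: M = m − 5 log₁₀ d + 5 = -0.62 − 5·0.2923 + 5 = 2.919
ΔM = M_P − M_Q = 15.901 − (2.919) = 12.982; smaller M is more luminous → Star Q.
L ratio = 10^(0.4 |ΔM|) = 10^5.193 = 155900

Star Q is more luminous, by a factor of 156000.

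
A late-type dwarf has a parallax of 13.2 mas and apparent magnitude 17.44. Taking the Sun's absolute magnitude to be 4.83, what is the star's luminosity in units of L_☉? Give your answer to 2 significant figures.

L/L_☉ ≈ 5.2×10^-4

d = 1/p = 1000/13.2 mas = 75.76 pc
M = m − 5 log₁₀ d + 5 = 17.44 − 5·1.8794 + 5 = 13.043
M − M_☉ = 13.043 − 4.83 = 8.213
L/L_☉ = 10^(−0.4 × 8.213) = 5.186×10^-4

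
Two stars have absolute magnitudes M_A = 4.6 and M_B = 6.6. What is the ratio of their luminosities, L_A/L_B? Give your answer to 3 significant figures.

L_A/L_B ≈ 6.31

ΔM = M_A − M_B = -2.0
L_A/L_B = 10^(−0.4 ΔM) = 10^0.800 = 6.310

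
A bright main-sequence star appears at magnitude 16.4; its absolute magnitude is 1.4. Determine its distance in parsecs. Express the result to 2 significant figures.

d ≈ 10000 pc

Distance modulus: m − M = 16.4 − (1.4) = 15.000
m − M = 5 log₁₀ d − 5
log₁₀ d = (m − M)/5 + 1 = 4.0000
d = 10^4.0000 = 10000 pc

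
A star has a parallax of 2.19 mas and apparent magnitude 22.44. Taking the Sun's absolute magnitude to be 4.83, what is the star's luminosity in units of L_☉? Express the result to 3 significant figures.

d = 1/p = 1000/2.19 mas = 456.6 pc
M = m − 5 log₁₀ d + 5 = 22.44 − 5·2.6596 + 5 = 14.142
M − M_☉ = 14.142 − 4.83 = 9.312
L/L_☉ = 10^(−0.4 × 9.312) = 1.884×10^-4

L/L_☉ ≈ 1.88×10^-4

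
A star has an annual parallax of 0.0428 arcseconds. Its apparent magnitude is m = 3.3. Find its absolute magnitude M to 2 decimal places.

M ≈ 1.46

d = 1/p = 1/0.0428″ = 23.36 pc
5 log₁₀(d/10 pc) = 5 log₁₀(23.36) − 5 = 1.843
M = m − 5 log₁₀(d/10) = 3.3 − 1.843 = 1.457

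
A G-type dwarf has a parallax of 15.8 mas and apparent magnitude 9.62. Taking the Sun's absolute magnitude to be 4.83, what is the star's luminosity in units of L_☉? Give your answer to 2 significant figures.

d = 1/p = 1000/15.8 mas = 63.29 pc
M = m − 5 log₁₀ d + 5 = 9.62 − 5·1.8013 + 5 = 5.613
M − M_☉ = 5.613 − 4.83 = 0.783
L/L_☉ = 10^(−0.4 × 0.783) = 0.4861

L/L_☉ ≈ 0.49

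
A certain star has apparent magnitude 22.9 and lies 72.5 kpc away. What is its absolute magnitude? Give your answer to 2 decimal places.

M ≈ 3.60

d = 72.5 kpc = 72500 pc
5 log₁₀(d/10 pc) = 5 log₁₀(72500) − 5 = 19.302
M = m − 5 log₁₀(d/10) = 22.9 − 19.302 = 3.598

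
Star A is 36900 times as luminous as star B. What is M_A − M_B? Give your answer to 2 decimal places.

M_A − M_B ≈ -11.42

Pogson: ΔM = −2.5 log₁₀(ratio) = −2.5 log₁₀(36900) = −2.5 × 4.5670 = -11.418
Star A is brighter, so it has the smaller magnitude: the difference is negative.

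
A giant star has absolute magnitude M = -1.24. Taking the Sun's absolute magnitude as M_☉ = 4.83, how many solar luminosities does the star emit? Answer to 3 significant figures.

L/L_☉ ≈ 268

M − M_☉ = -1.24 − 4.83 = -6.070
L/L_☉ = 10^(−0.4 (M − M_☉)) = 10^2.428 = 267.9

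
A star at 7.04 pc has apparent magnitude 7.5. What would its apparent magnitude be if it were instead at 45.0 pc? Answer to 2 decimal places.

m ≈ 11.53

Flux ∝ 1/d², so Δm = 5 log₁₀(d₂/d₁) = 5 log₁₀(45.0/7.04) = 4.028
m₂ = m₁ + Δm = 7.5 + (4.028) = 11.528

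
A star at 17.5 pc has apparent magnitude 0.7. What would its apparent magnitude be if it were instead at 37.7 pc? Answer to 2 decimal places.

m ≈ 2.37

Flux ∝ 1/d², so Δm = 5 log₁₀(d₂/d₁) = 5 log₁₀(37.7/17.5) = 1.667
m₂ = m₁ + Δm = 0.7 + (1.667) = 2.367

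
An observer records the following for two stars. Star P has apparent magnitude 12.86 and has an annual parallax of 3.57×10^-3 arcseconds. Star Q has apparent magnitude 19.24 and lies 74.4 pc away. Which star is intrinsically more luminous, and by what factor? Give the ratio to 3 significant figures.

Star P is more luminous, by a factor of 5050.

Star P: d = 1/p = 1/3.57×10^-3″ = 280.1 pc
Star P: M = m − 5 log₁₀ d + 5 = 12.86 − 5·2.4473 + 5 = 5.623
Star Q: M = m − 5 log₁₀ d + 5 = 19.24 − 5·1.8716 + 5 = 14.882
ΔM = M_P − M_Q = 5.623 − (14.882) = -9.259; smaller M is more luminous → Star P.
L ratio = 10^(0.4 |ΔM|) = 10^3.704 = 5053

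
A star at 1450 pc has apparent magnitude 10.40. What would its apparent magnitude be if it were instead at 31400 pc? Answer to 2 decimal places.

m ≈ 17.08

Flux ∝ 1/d², so Δm = 5 log₁₀(d₂/d₁) = 5 log₁₀(31400/1450) = 6.678
m₂ = m₁ + Δm = 10.40 + (6.678) = 17.078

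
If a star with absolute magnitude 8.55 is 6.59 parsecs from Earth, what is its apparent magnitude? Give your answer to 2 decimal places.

m ≈ 7.64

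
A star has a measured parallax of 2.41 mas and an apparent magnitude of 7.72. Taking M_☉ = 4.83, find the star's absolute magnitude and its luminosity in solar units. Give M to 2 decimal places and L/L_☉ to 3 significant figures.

d = 1/p = 1000/2.41 mas = 414.9 pc
M = m − 5 log₁₀ d + 5 = 7.72 − 5·2.6180 + 5 = -0.370
M − M_☉ = -0.370 − 4.83 = -5.200
L/L_☉ = 10^(−0.4 × -5.200) = 120.2

M ≈ -0.37; L/L_☉ ≈ 120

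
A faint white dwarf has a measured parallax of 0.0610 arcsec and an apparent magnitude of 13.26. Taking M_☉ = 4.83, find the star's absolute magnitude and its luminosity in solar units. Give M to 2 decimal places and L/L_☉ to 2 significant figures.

M ≈ 12.19; L/L_☉ ≈ 1.1×10^-3

d = 1/p = 1/0.0610″ = 16.39 pc
M = m − 5 log₁₀ d + 5 = 13.26 − 5·1.2147 + 5 = 12.187
M − M_☉ = 12.187 − 4.83 = 7.357
L/L_☉ = 10^(−0.4 × 7.357) = 1.141×10^-3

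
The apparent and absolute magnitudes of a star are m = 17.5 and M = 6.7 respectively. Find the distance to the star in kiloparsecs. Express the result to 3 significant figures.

Distance modulus: m − M = 17.5 − (6.7) = 10.800
m − M = 5 log₁₀ d − 5
log₁₀ d = (m − M)/5 + 1 = 3.1600
d = 10^3.1600 = 1445 pc
= 1.445 kpc

d ≈ 1.45 kpc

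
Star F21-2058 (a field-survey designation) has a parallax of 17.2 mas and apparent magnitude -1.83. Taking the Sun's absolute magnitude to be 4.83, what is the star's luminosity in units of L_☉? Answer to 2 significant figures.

d = 1/p = 1000/17.2 mas = 58.14 pc
M = m − 5 log₁₀ d + 5 = -1.83 − 5·1.7645 + 5 = -5.652
M − M_☉ = -5.652 − 4.83 = -10.482
L/L_☉ = 10^(−0.4 × -10.482) = 15590

L/L_☉ ≈ 16000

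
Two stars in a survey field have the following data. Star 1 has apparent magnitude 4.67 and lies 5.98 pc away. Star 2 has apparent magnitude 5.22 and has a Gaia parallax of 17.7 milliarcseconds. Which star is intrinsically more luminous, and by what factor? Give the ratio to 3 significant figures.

Star 1: M = m − 5 log₁₀ d + 5 = 4.67 − 5·0.7767 + 5 = 5.786
Star 2: p = 17.7 mas = 0.0177″ → d = 1/p = 56.50 pc
Star 2: M = m − 5 log₁₀ d + 5 = 5.22 − 5·1.7520 + 5 = 1.460
ΔM = M_1 − M_2 = 5.786 − (1.460) = 4.327; smaller M is more luminous → Star 2.
L ratio = 10^(0.4 |ΔM|) = 10^1.731 = 53.78

Star 2 is more luminous, by a factor of 53.8.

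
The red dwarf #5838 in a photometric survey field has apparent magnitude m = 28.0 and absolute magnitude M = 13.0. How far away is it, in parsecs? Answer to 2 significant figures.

d ≈ 10000 pc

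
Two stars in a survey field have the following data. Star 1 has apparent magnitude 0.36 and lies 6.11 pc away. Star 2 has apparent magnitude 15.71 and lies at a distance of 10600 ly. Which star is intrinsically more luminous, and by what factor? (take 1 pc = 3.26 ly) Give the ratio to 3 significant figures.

Star 1 is more luminous, by a factor of 4.87.

Star 1: M = m − 5 log₁₀ d + 5 = 0.36 − 5·0.7860 + 5 = 1.430
Star 2: d = 10600 ly / 3.26 = 3252 pc
Star 2: M = m − 5 log₁₀ d + 5 = 15.71 − 5·3.5121 + 5 = 3.150
ΔM = M_1 − M_2 = 1.430 − (3.150) = -1.720; smaller M is more luminous → Star 1.
L ratio = 10^(0.4 |ΔM|) = 10^0.688 = 4.874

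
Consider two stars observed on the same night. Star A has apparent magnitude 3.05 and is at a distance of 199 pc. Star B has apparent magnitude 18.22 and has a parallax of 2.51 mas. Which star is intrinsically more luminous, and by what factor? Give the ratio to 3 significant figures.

Star A: M = m − 5 log₁₀ d + 5 = 3.05 − 5·2.2989 + 5 = -3.444
Star B: p = 2.51 mas = 2.51×10^-3″ → d = 1/p = 398.4 pc
Star B: M = m − 5 log₁₀ d + 5 = 18.22 − 5·2.6003 + 5 = 10.218
ΔM = M_A − M_B = -3.444 − (10.218) = -13.663; smaller M is more luminous → Star A.
L ratio = 10^(0.4 |ΔM|) = 10^5.465 = 291800

Star A is more luminous, by a factor of 292000.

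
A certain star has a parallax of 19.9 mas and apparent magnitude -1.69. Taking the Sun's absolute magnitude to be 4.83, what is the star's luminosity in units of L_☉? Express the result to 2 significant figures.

L/L_☉ ≈ 10000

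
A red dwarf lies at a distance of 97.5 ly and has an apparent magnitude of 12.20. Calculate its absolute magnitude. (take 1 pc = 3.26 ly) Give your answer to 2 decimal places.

d = 97.5 ly / 3.26 = 29.91 pc
5 log₁₀(d/10 pc) = 5 log₁₀(29.91) − 5 = 2.379
M = m − 5 log₁₀(d/10) = 12.20 − 2.379 = 9.821

M ≈ 9.82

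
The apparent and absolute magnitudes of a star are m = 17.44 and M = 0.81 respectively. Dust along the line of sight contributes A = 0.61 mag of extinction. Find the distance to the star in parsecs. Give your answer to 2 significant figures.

d ≈ 16000 pc

m − M = 5 log₁₀(d/10 pc) + A  ⇒  17.44 − (0.81) − 0.61 = 5 log₁₀(d/10)
16.020 = 5 log₁₀(d/10)
log₁₀ d = (m − M − A)/5 + 1 = 4.2040
d = 10^4.2040 = 16000 pc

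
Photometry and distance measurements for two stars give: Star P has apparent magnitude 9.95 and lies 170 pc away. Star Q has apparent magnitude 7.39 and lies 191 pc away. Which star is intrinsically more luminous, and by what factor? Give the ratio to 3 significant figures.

Star P: M = m − 5 log₁₀ d + 5 = 9.95 − 5·2.2304 + 5 = 3.798
Star Q: M = m − 5 log₁₀ d + 5 = 7.39 − 5·2.2810 + 5 = 0.985
ΔM = M_P − M_Q = 3.798 − (0.985) = 2.813; smaller M is more luminous → Star Q.
L ratio = 10^(0.4 |ΔM|) = 10^1.125 = 13.34

Star Q is more luminous, by a factor of 13.3.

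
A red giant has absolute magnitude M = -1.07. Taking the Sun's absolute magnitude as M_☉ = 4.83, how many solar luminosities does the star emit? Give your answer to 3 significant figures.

M − M_☉ = -1.07 − 4.83 = -5.900
L/L_☉ = 10^(−0.4 (M − M_☉)) = 10^2.360 = 229.1

L/L_☉ ≈ 229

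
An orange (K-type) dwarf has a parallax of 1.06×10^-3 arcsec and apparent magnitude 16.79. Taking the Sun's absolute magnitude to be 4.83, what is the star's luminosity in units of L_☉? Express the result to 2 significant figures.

L/L_☉ ≈ 0.15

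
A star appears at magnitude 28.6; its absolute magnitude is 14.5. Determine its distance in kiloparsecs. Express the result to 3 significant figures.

d ≈ 6.61 kpc

Distance modulus: m − M = 28.6 − (14.5) = 14.100
m − M = 5 log₁₀ d − 5
log₁₀ d = (m − M)/5 + 1 = 3.8200
d = 10^3.8200 = 6607 pc
= 6.607 kpc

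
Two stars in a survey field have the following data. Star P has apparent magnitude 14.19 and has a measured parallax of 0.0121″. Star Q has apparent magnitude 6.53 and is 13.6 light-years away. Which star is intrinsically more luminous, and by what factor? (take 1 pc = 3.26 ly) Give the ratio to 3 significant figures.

Star Q is more luminous, by a factor of 2.95.

Star P: d = 1/p = 1/0.0121″ = 82.64 pc
Star P: M = m − 5 log₁₀ d + 5 = 14.19 − 5·1.9172 + 5 = 9.604
Star Q: d = 13.6 ly / 3.26 = 4.172 pc
Star Q: M = m − 5 log₁₀ d + 5 = 6.53 − 5·0.6203 + 5 = 8.428
ΔM = M_P − M_Q = 9.604 − (8.428) = 1.176; smaller M is more luminous → Star Q.
L ratio = 10^(0.4 |ΔM|) = 10^0.470 = 2.953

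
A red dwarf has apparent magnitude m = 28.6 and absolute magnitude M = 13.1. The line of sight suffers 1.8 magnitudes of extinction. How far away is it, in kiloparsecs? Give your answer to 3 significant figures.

m − M = 5 log₁₀(d/10 pc) + A  ⇒  28.6 − (13.1) − 1.8 = 5 log₁₀(d/10)
13.700 = 5 log₁₀(d/10)
log₁₀ d = (m − M − A)/5 + 1 = 3.7400
d = 10^3.7400 = 5495 pc
= 5.495 kpc

d ≈ 5.50 kpc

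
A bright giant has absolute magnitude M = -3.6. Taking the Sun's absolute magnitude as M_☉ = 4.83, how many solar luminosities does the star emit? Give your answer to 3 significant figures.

M − M_☉ = -3.6 − 4.83 = -8.430
L/L_☉ = 10^(−0.4 (M − M_☉)) = 10^3.372 = 2355

L/L_☉ ≈ 2360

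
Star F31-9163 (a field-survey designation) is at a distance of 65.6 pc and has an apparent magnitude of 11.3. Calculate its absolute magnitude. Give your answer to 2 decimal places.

M ≈ 7.22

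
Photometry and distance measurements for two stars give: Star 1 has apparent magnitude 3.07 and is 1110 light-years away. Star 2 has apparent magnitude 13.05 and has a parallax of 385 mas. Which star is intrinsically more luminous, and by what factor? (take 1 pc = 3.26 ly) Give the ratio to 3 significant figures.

Star 1 is more luminous, by a factor of 1.69×10^8.

Star 1: d = 1110 ly / 3.26 = 340.5 pc
Star 1: M = m − 5 log₁₀ d + 5 = 3.07 − 5·2.5321 + 5 = -4.591
Star 2: p = 385 mas = 0.385″ → d = 1/p = 2.597 pc
Star 2: M = m − 5 log₁₀ d + 5 = 13.05 − 5·0.4145 + 5 = 15.977
ΔM = M_1 − M_2 = -4.591 − (15.977) = -20.568; smaller M is more luminous → Star 1.
L ratio = 10^(0.4 |ΔM|) = 10^8.227 = 1.687×10^8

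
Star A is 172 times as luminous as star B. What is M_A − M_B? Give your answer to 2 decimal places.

Pogson: ΔM = −2.5 log₁₀(ratio) = −2.5 log₁₀(172) = −2.5 × 2.2355 = -5.589
Star A is brighter, so it has the smaller magnitude: the difference is negative.

M_A − M_B ≈ -5.59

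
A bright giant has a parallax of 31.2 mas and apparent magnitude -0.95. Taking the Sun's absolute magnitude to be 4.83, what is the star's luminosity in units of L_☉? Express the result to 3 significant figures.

L/L_☉ ≈ 2110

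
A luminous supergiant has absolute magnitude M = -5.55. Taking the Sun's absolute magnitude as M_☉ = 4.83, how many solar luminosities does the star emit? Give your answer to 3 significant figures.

L/L_☉ ≈ 14200

M − M_☉ = -5.55 − 4.83 = -10.380
L/L_☉ = 10^(−0.4 (M − M_☉)) = 10^4.152 = 14190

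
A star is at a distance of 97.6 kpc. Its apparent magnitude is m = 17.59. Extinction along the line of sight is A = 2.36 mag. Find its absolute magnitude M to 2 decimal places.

M ≈ -4.72

d = 97.6 kpc = 97600 pc
5 log₁₀(d/10 pc) = 5 log₁₀(97600) − 5 = 19.947
M = m − 5 log₁₀(d/10) − A = 17.59 − 19.947 − 2.36 = -4.717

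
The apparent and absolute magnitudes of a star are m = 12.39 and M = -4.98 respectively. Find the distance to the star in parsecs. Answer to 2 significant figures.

Distance modulus: m − M = 12.39 − (-4.98) = 17.370
m − M = 5 log₁₀ d − 5
log₁₀ d = (m − M)/5 + 1 = 4.4740
d = 10^4.4740 = 29790 pc

d ≈ 30000 pc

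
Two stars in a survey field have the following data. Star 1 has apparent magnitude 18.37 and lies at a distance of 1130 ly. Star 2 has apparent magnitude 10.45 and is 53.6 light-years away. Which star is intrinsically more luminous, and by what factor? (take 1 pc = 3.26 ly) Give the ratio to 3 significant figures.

Star 1: d = 1130 ly / 3.26 = 346.6 pc
Star 1: M = m − 5 log₁₀ d + 5 = 18.37 − 5·2.5399 + 5 = 10.671
Star 2: d = 53.6 ly / 3.26 = 16.44 pc
Star 2: M = m − 5 log₁₀ d + 5 = 10.45 − 5·1.2159 + 5 = 9.370
ΔM = M_1 − M_2 = 10.671 − (9.370) = 1.300; smaller M is more luminous → Star 2.
L ratio = 10^(0.4 |ΔM|) = 10^0.520 = 3.313

Star 2 is more luminous, by a factor of 3.31.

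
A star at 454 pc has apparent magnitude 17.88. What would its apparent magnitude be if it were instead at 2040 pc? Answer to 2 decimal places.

Flux ∝ 1/d², so Δm = 5 log₁₀(d₂/d₁) = 5 log₁₀(2040/454) = 3.263
m₂ = m₁ + Δm = 17.88 + (3.263) = 21.143

m ≈ 21.14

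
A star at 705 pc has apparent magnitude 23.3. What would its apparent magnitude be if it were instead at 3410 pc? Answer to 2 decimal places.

m ≈ 26.72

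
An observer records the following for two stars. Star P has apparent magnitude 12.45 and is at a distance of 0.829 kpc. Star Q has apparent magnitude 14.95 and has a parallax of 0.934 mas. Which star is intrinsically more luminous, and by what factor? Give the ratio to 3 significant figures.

Star P: d = 0.829 kpc = 829.0 pc
Star P: M = m − 5 log₁₀ d + 5 = 12.45 − 5·2.9186 + 5 = 2.857
Star Q: p = 0.934 mas = 9.34×10^-4″ → d = 1/p = 1071 pc
Star Q: M = m − 5 log₁₀ d + 5 = 14.95 − 5·3.0297 + 5 = 4.802
ΔM = M_P − M_Q = 2.857 − (4.802) = -1.945; smaller M is more luminous → Star P.
L ratio = 10^(0.4 |ΔM|) = 10^0.778 = 5.995

Star P is more luminous, by a factor of 6.00.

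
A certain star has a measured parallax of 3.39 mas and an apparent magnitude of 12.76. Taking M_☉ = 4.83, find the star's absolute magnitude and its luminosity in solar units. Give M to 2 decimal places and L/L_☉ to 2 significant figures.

d = 1/p = 1000/3.39 mas = 295.0 pc
M = m − 5 log₁₀ d + 5 = 12.76 − 5·2.4698 + 5 = 5.411
M − M_☉ = 5.411 − 4.83 = 0.581
L/L_☉ = 10^(−0.4 × 0.581) = 0.5856

M ≈ 5.41; L/L_☉ ≈ 0.59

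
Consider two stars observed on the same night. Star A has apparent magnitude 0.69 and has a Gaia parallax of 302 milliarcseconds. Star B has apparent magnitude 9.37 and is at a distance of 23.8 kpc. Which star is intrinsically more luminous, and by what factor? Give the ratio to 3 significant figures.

Star A: p = 302 mas = 0.302″ → d = 1/p = 3.311 pc
Star A: M = m − 5 log₁₀ d + 5 = 0.69 − 5·0.5200 + 5 = 3.090
Star B: d = 23.8 kpc = 23800 pc
Star B: M = m − 5 log₁₀ d + 5 = 9.37 − 5·4.3766 + 5 = -7.513
ΔM = M_A − M_B = 3.090 − (-7.513) = 10.603; smaller M is more luminous → Star B.
L ratio = 10^(0.4 |ΔM|) = 10^4.241 = 17420

Star B is more luminous, by a factor of 17400.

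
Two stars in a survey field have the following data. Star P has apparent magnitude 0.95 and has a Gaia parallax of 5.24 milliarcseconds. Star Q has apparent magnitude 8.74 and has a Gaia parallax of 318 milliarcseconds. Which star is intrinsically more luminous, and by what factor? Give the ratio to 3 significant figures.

Star P: p = 5.24 mas = 5.24×10^-3″ → d = 1/p = 190.8 pc
Star P: M = m − 5 log₁₀ d + 5 = 0.95 − 5·2.2807 + 5 = -5.453
Star Q: p = 318 mas = 0.318″ → d = 1/p = 3.145 pc
Star Q: M = m − 5 log₁₀ d + 5 = 8.74 − 5·0.4976 + 5 = 11.252
ΔM = M_P − M_Q = -5.453 − (11.252) = -16.705; smaller M is more luminous → Star P.
L ratio = 10^(0.4 |ΔM|) = 10^6.682 = 4.811×10^6

Star P is more luminous, by a factor of 4.81×10^6.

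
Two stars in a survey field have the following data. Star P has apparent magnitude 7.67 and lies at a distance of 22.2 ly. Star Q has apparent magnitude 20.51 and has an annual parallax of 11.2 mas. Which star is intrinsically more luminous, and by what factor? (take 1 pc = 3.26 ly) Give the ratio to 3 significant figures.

Star P is more luminous, by a factor of 796.

Star P: d = 22.2 ly / 3.26 = 6.810 pc
Star P: M = m − 5 log₁₀ d + 5 = 7.67 − 5·0.8331 + 5 = 8.504
Star Q: p = 11.2 mas = 0.0112″ → d = 1/p = 89.29 pc
Star Q: M = m − 5 log₁₀ d + 5 = 20.51 − 5·1.9508 + 5 = 15.756
ΔM = M_P − M_Q = 8.504 − (15.756) = -7.252; smaller M is more luminous → Star P.
L ratio = 10^(0.4 |ΔM|) = 10^2.901 = 795.6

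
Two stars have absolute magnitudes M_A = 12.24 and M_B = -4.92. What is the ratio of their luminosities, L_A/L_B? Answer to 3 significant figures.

L_A/L_B ≈ 1.37×10^-7

ΔM = M_A − M_B = 17.16
L_A/L_B = 10^(−0.4 ΔM) = 10^-6.864 = 1.368×10^-7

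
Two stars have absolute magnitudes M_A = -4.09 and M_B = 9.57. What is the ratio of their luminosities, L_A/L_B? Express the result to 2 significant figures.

ΔM = M_A − M_B = -13.66
L_A/L_B = 10^(−0.4 ΔM) = 10^5.464 = 291100

L_A/L_B ≈ 290000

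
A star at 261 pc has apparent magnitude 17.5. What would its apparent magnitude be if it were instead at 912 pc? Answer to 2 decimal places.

Flux ∝ 1/d², so Δm = 5 log₁₀(d₂/d₁) = 5 log₁₀(912/261) = 2.717
m₂ = m₁ + Δm = 17.5 + (2.717) = 20.217

m ≈ 20.22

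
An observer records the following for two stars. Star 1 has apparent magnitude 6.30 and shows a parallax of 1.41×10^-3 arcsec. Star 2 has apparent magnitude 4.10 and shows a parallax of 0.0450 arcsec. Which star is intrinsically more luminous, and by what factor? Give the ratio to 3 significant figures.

Star 1 is more luminous, by a factor of 134.

Star 1: d = 1/p = 1/1.41×10^-3″ = 709.2 pc
Star 1: M = m − 5 log₁₀ d + 5 = 6.30 − 5·2.8508 + 5 = -2.954
Star 2: d = 1/p = 1/0.0450″ = 22.22 pc
Star 2: M = m − 5 log₁₀ d + 5 = 4.10 − 5·1.3468 + 5 = 2.366
ΔM = M_1 − M_2 = -2.954 − (2.366) = -5.320; smaller M is more luminous → Star 1.
L ratio = 10^(0.4 |ΔM|) = 10^2.128 = 134.3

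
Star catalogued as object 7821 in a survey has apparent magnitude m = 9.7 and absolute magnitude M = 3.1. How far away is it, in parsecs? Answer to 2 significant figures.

d ≈ 210 pc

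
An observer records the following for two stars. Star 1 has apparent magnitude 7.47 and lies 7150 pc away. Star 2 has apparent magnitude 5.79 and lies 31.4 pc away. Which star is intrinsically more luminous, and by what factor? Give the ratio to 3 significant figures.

Star 1 is more luminous, by a factor of 11000.

Star 1: M = m − 5 log₁₀ d + 5 = 7.47 − 5·3.8543 + 5 = -6.802
Star 2: M = m − 5 log₁₀ d + 5 = 5.79 − 5·1.4969 + 5 = 3.305
ΔM = M_1 − M_2 = -6.802 − (3.305) = -10.107; smaller M is more luminous → Star 1.
L ratio = 10^(0.4 |ΔM|) = 10^4.043 = 11030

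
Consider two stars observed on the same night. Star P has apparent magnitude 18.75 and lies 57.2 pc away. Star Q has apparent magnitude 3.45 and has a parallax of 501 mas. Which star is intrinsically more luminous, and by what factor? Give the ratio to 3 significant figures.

Star Q is more luminous, by a factor of 1610.

Star P: M = m − 5 log₁₀ d + 5 = 18.75 − 5·1.7574 + 5 = 14.963
Star Q: p = 501 mas = 0.501″ → d = 1/p = 1.996 pc
Star Q: M = m − 5 log₁₀ d + 5 = 3.45 − 5·0.3002 + 5 = 6.949
ΔM = M_P − M_Q = 14.963 − (6.949) = 8.014; smaller M is more luminous → Star Q.
L ratio = 10^(0.4 |ΔM|) = 10^3.206 = 1605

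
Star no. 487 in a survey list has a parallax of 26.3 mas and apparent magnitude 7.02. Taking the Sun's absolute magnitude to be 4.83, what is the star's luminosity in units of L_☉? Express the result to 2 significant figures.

d = 1/p = 1000/26.3 mas = 38.02 pc
M = m − 5 log₁₀ d + 5 = 7.02 − 5·1.5800 + 5 = 4.120
M − M_☉ = 4.120 − 4.83 = -0.710
L/L_☉ = 10^(−0.4 × -0.710) = 1.923

L/L_☉ ≈ 1.9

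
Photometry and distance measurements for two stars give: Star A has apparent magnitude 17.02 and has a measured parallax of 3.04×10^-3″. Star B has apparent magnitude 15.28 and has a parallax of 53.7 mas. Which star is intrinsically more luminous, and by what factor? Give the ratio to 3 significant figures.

Star A is more luminous, by a factor of 62.8.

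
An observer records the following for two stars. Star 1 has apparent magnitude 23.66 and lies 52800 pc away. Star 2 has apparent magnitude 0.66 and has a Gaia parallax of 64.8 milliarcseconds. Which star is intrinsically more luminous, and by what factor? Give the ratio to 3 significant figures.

Star 1: M = m − 5 log₁₀ d + 5 = 23.66 − 5·4.7226 + 5 = 5.047
Star 2: p = 64.8 mas = 0.0648″ → d = 1/p = 15.43 pc
Star 2: M = m − 5 log₁₀ d + 5 = 0.66 − 5·1.1884 + 5 = -0.282
ΔM = M_1 − M_2 = 5.047 − (-0.282) = 5.329; smaller M is more luminous → Star 2.
L ratio = 10^(0.4 |ΔM|) = 10^2.132 = 135.4

Star 2 is more luminous, by a factor of 135.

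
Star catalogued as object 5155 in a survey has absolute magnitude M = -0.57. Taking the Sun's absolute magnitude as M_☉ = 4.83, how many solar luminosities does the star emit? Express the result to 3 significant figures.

L/L_☉ ≈ 145

M − M_☉ = -0.57 − 4.83 = -5.400
L/L_☉ = 10^(−0.4 (M − M_☉)) = 10^2.160 = 144.5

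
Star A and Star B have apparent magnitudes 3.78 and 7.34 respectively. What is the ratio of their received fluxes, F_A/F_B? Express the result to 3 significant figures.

F_A/F_B ≈ 26.5

Δm = 3.78 − (7.34) = -3.56
Flux ratio = 10^(−0.4 Δm) = 10^(−0.4 × -3.56) = 10^1.424 = 26.55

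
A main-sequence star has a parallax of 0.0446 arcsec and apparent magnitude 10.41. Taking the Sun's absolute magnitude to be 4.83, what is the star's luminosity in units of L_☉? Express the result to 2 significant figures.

d = 1/p = 1/0.0446″ = 22.42 pc
M = m − 5 log₁₀ d + 5 = 10.41 − 5·1.3507 + 5 = 8.657
M − M_☉ = 8.657 − 4.83 = 3.827
L/L_☉ = 10^(−0.4 × 3.827) = 0.02947

L/L_☉ ≈ 0.029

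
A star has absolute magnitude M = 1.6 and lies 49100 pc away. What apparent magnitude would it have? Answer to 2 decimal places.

m ≈ 20.06

m = M + 5 log₁₀ d − 5 = 1.6 + 5·4.6911 − 5 = 20.055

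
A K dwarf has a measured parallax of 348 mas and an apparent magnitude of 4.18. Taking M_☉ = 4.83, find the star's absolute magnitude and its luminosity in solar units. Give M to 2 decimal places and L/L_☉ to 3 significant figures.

M ≈ 6.89; L/L_☉ ≈ 0.150

d = 1/p = 1000/348 mas = 2.874 pc
M = m − 5 log₁₀ d + 5 = 4.18 − 5·0.4584 + 5 = 6.888
M − M_☉ = 6.888 − 4.83 = 2.058
L/L_☉ = 10^(−0.4 × 2.058) = 0.1503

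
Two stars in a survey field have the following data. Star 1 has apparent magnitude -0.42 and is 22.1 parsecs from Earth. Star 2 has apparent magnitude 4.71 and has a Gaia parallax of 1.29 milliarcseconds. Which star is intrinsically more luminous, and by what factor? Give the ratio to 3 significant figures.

Star 1: M = m − 5 log₁₀ d + 5 = -0.42 − 5·1.3444 + 5 = -2.142
Star 2: p = 1.29 mas = 1.29×10^-3″ → d = 1/p = 775.2 pc
Star 2: M = m − 5 log₁₀ d + 5 = 4.71 − 5·2.8894 + 5 = -4.737
ΔM = M_1 − M_2 = -2.142 − (-4.737) = 2.595; smaller M is more luminous → Star 2.
L ratio = 10^(0.4 |ΔM|) = 10^1.038 = 10.92

Star 2 is more luminous, by a factor of 10.9.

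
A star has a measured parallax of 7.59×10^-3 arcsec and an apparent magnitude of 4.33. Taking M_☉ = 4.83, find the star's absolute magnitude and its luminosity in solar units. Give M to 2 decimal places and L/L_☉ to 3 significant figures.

d = 1/p = 1/7.59×10^-3″ = 131.8 pc
M = m − 5 log₁₀ d + 5 = 4.33 − 5·2.1198 + 5 = -1.269
M − M_☉ = -1.269 − 4.83 = -6.099
L/L_☉ = 10^(−0.4 × -6.099) = 275.1

M ≈ -1.27; L/L_☉ ≈ 275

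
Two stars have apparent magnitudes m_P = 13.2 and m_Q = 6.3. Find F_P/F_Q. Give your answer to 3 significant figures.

F_P/F_Q ≈ 1.74×10^-3

Δm = 13.2 − (6.3) = 6.9
Flux ratio = 10^(−0.4 Δm) = 10^(−0.4 × 6.9) = 10^-2.760 = 1.738×10^-3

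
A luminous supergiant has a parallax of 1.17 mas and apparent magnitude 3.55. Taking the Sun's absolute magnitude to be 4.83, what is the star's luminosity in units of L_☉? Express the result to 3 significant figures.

L/L_☉ ≈ 23700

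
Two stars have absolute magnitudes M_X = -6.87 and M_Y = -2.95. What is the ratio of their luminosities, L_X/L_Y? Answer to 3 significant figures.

ΔM = M_X − M_Y = -3.92
L_X/L_Y = 10^(−0.4 ΔM) = 10^1.568 = 36.98

L_X/L_Y ≈ 37.0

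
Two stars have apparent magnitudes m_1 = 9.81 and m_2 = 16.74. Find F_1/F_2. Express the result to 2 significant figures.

Δm = 9.81 − (16.74) = -6.93
Flux ratio = 10^(−0.4 Δm) = 10^(−0.4 × -6.93) = 10^2.772 = 591.6

F_1/F_2 ≈ 590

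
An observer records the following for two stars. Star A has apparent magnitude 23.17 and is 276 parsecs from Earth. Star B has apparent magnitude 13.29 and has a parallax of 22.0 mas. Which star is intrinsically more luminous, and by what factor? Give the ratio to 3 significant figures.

Star B is more luminous, by a factor of 243.

Star A: M = m − 5 log₁₀ d + 5 = 23.17 − 5·2.4409 + 5 = 15.965
Star B: p = 22.0 mas = 0.0220″ → d = 1/p = 45.45 pc
Star B: M = m − 5 log₁₀ d + 5 = 13.29 − 5·1.6576 + 5 = 10.002
ΔM = M_A − M_B = 15.965 − (10.002) = 5.963; smaller M is more luminous → Star B.
L ratio = 10^(0.4 |ΔM|) = 10^2.385 = 242.8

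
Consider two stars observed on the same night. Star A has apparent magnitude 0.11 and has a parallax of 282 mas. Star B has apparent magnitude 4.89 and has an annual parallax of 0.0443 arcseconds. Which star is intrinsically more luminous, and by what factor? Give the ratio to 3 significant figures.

Star A: p = 282 mas = 0.282″ → d = 1/p = 3.546 pc
Star A: M = m − 5 log₁₀ d + 5 = 0.11 − 5·0.5498 + 5 = 2.361
Star B: d = 1/p = 1/0.0443″ = 22.57 pc
Star B: M = m − 5 log₁₀ d + 5 = 4.89 − 5·1.3536 + 5 = 3.122
ΔM = M_A − M_B = 2.361 − (3.122) = -0.761; smaller M is more luminous → Star A.
L ratio = 10^(0.4 |ΔM|) = 10^0.304 = 2.015

Star A is more luminous, by a factor of 2.02.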